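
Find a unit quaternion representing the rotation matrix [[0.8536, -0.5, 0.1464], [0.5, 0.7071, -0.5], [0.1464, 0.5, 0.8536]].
0.9239 + 0.2706i + 0.2706k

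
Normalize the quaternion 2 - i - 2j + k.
0.6325 - 0.3162i - 0.6325j + 0.3162k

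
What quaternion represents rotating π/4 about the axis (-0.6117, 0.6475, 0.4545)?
0.9239 - 0.2341i + 0.2478j + 0.1739k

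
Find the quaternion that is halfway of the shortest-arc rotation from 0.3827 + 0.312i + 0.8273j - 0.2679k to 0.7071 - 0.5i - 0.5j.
-0.2013 + 0.5038i + 0.8235j - 0.1662k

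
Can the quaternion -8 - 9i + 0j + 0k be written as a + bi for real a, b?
Yes. The quaternion -8 - 9i has j- and k-coefficients y = z = 0, so it lies in the complex subalgebra spanned by 1 and i.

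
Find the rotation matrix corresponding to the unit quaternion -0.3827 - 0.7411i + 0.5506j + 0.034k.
[[0.3914, -0.7901, -0.4718], [-0.8421, -0.1008, -0.5298], [0.371, 0.6047, -0.7048]]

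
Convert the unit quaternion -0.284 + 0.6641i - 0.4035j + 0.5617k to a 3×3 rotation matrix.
[[0.0434, -0.2169, 0.9752], [-0.855, -0.5131, -0.0761], [0.5169, -0.8305, -0.2077]]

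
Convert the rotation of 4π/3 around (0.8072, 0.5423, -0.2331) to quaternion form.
-0.5 + 0.6991i + 0.4696j - 0.2019k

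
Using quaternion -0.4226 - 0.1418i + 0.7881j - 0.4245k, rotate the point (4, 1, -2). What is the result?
(-1.901, 2.718, 3.162)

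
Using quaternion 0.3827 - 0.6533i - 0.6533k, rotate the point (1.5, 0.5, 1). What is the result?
(1.323, -0.604, 1.177)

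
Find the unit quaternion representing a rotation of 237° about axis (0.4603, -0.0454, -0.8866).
-0.4772 + 0.4045i - 0.0399j - 0.7792k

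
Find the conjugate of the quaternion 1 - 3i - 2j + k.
1 + 3i + 2j - k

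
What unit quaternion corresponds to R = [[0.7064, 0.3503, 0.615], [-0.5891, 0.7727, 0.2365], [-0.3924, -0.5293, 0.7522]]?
0.8988 - 0.213i + 0.2802j - 0.2613k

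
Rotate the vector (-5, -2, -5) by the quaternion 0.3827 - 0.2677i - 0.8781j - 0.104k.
(4.801, -5.56, -0.167)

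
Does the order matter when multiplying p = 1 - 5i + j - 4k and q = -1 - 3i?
Yes: pq = -16 + 2i + 11j + 7k ≠ -16 + 2i - 13j + k = qp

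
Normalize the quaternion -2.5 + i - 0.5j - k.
-0.8575 + 0.343i - 0.1715j - 0.343k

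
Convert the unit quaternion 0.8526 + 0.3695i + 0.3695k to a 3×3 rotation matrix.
[[0.7269, -0.6301, 0.2731], [0.6301, 0.4539, -0.6301], [0.2731, 0.6301, 0.7269]]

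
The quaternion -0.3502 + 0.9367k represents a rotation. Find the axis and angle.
axis = (0, 0, 1), θ = 221°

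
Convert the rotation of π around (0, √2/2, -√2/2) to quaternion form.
0.7071j - 0.7071k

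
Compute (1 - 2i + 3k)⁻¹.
0.0714 + 0.1429i - 0.2143k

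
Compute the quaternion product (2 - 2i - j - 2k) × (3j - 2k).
-1 + 8i + 2j - 10k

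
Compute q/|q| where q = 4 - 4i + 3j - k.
0.6172 - 0.6172i + 0.4629j - 0.1543k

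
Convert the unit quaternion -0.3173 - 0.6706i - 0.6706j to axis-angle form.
axis = (-√2/2, -√2/2, 0), θ = 217°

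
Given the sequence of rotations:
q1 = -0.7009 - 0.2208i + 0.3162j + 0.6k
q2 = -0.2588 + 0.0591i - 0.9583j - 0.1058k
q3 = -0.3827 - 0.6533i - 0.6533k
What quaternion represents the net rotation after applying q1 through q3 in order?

q2 · q1 = 0.5609 - 0.5258i + 0.5777j - 0.274k
q3 · q2 · q1 = -0.7372 + 0.2122i - 0.0566j - 0.639k
-0.7372 + 0.2122i - 0.0566j - 0.639k


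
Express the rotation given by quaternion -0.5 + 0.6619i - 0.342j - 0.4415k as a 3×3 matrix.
[[0.3762, -0.8942, -0.2425], [-0.0112, -0.2661, 0.9639], [-0.9265, -0.3599, -0.1102]]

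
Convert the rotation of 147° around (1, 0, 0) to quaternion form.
0.284 + 0.9588i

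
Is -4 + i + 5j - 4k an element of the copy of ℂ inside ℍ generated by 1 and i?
No. The quaternion -4 + i + 5j - 4k has j-coefficient y = 5 and k-coefficient z = -4, not both zero, so it does not lie in the complex subalgebra spanned by 1 and i.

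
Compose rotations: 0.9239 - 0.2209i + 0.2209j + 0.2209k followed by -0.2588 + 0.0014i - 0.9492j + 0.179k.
-0.0687 - 0.1908i - 0.974j - 0.1012k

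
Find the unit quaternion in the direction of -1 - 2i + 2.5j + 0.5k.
-0.2949 - 0.5898i + 0.7372j + 0.1474k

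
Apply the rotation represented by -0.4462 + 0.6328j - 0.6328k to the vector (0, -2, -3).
(2.824, 2.004, 1.004)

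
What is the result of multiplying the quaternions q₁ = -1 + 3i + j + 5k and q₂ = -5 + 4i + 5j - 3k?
3 - 47i + 19j - 11k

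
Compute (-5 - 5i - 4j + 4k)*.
-5 + 5i + 4j - 4k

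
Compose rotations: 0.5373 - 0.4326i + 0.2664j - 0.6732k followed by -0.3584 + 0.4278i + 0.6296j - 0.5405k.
-0.5391 + 0.105i + 0.7646j + 0.3372k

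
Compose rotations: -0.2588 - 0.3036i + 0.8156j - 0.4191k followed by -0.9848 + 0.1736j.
0.1133 + 0.2262i - 0.8481j + 0.4654k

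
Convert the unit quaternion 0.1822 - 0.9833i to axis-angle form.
axis = (-1, 0, 0), θ = 159°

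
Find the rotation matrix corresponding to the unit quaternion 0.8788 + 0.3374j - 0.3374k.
[[0.5446, 0.593, 0.593], [-0.593, 0.7723, -0.2277], [-0.593, -0.2277, 0.7723]]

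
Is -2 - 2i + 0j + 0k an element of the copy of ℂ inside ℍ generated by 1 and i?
Yes. The quaternion -2 - 2i has j- and k-coefficients y = z = 0, so it lies in the complex subalgebra spanned by 1 and i.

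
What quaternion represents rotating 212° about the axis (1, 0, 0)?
-0.2756 + 0.9613i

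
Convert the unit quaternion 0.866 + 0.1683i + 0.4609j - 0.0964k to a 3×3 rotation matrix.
[[0.5566, 0.3221, 0.7658], [-0.0118, 0.9248, -0.3804], [-0.8307, 0.2026, 0.5185]]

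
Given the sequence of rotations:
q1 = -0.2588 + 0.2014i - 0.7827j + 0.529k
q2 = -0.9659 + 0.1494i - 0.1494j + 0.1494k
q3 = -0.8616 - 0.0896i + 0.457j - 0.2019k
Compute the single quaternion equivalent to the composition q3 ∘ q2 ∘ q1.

q2 · q1 = 0.0239 - 0.1953i + 0.7457j - 0.6365k
q3 · q2 · q1 = -0.5074 + 0.0258i - 0.6492j + 0.566k
-0.5074 + 0.0258i - 0.6492j + 0.566k


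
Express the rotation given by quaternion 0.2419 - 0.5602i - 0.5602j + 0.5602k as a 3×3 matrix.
[[-0.2553, 0.3566, -0.8987], [0.8987, -0.2553, -0.3566], [-0.3566, -0.8987, -0.2553]]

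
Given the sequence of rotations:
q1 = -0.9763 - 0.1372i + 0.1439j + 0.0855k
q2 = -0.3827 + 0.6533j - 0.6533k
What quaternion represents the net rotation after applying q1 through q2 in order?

q2 · q1 = 0.3355 + 0.2024i - 0.6033j + 0.6947k
0.3355 + 0.2024i - 0.6033j + 0.6947k


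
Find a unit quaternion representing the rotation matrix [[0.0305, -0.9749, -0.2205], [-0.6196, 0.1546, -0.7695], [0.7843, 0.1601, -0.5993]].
-0.3827 - 0.6073i + 0.6564j - 0.2321k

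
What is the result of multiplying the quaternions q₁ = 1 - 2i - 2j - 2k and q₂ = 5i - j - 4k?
11i - 19j + 8k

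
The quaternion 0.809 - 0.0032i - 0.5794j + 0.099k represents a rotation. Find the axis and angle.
axis = (-0.0054, -0.9857, 0.1684), θ = 72°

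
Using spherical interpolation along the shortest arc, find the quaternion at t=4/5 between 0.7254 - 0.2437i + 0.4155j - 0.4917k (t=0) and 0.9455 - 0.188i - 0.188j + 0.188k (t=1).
0.9732 - 0.2168i - 0.0625j + 0.0446k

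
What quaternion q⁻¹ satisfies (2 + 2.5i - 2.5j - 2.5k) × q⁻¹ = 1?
0.0879 - 0.1099i + 0.1099j + 0.1099k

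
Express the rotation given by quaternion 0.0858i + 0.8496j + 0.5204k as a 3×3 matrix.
[[-0.9853, 0.1458, 0.0893], [0.1458, 0.4436, 0.8843], [0.0893, 0.8843, -0.4584]]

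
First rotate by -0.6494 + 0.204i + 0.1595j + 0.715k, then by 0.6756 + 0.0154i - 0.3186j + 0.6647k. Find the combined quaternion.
-0.8663 - 0.206i + 0.4392j + 0.1188k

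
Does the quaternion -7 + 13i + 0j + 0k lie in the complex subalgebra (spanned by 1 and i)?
Yes. The quaternion -7 + 13i has j- and k-coefficients y = z = 0, so it lies in the complex subalgebra spanned by 1 and i.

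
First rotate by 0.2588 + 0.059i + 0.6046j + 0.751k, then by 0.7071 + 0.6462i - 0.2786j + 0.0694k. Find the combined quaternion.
0.2612 - 0.0422i - 0.1258j + 0.9561k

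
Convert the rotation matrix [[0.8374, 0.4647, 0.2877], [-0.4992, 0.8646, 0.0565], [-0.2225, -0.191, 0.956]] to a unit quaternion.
0.9563 - 0.0647i + 0.1334j - 0.252k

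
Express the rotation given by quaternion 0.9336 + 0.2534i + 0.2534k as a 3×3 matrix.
[[0.8716, -0.4731, 0.1284], [0.4731, 0.7432, -0.4731], [0.1284, 0.4731, 0.8716]]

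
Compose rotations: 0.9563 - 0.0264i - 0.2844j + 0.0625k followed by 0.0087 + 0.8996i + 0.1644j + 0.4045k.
0.0535 + 0.9854i + 0.0878j + 0.1359k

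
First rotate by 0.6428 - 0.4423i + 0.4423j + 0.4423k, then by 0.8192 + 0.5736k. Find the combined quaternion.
0.2729 - 0.616i + 0.1086j + 0.731k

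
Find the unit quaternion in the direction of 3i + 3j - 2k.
0.6396i + 0.6396j - 0.4264k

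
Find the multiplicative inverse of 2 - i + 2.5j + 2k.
0.1311 + 0.0656i - 0.1639j - 0.1311k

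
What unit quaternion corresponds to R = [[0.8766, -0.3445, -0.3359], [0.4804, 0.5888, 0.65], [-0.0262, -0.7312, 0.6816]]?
0.887 - 0.3893i - 0.0873j + 0.2325k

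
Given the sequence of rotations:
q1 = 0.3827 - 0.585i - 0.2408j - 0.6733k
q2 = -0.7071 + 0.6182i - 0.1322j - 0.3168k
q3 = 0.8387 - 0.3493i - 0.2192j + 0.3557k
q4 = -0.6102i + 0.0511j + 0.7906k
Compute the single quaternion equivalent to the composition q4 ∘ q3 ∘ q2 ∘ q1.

q2 · q1 = -0.1541 + 0.663i + 0.7212j + 0.1287k
q3 · q2 · q1 = 0.2147 + 0.3251i + 0.9194j - 0.0535k
q4 · q3 · q2 · q1 = 0.1937 - 0.8606i + 0.2353j - 0.4079k
0.1937 - 0.8606i + 0.2353j - 0.4079k


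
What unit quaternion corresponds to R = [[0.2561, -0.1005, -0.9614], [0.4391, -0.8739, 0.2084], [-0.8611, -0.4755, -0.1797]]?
-0.225 + 0.7599i + 0.1114j - 0.5996k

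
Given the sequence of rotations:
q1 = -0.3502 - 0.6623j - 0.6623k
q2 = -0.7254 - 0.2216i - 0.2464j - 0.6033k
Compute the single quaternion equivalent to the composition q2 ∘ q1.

q2 · q1 = -0.3087 - 0.1588i + 0.42j + 0.8385k
-0.3087 - 0.1588i + 0.42j + 0.8385k


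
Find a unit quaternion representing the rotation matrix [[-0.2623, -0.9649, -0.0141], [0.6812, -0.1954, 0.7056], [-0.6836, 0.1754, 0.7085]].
0.5592 - 0.237i + 0.2993j + 0.7359k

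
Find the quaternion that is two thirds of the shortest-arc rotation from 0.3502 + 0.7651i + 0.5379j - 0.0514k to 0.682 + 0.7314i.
0.5973 + 0.7788i + 0.1909j - 0.0182k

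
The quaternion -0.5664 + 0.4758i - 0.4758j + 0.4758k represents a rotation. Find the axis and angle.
axis = (√3/3, -√3/3, √3/3), θ = 249°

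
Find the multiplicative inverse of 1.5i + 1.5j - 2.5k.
-0.1395i - 0.1395j + 0.2326k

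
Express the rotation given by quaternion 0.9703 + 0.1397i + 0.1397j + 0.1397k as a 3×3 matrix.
[[0.9219, -0.2321, 0.3101], [0.3101, 0.9219, -0.2321], [-0.2321, 0.3101, 0.9219]]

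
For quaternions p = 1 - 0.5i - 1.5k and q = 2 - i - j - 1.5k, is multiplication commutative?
No: pq = -0.75 - 3.5i - 0.25j - 4k ≠ -0.75 - 0.5i - 1.75j - 5k = qp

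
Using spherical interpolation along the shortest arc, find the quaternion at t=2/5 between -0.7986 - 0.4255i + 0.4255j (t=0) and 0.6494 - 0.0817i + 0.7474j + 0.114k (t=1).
-0.9551 - 0.2779i - 0.0816j - 0.0616k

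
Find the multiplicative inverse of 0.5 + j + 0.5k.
0.3333 - 0.6667j - 0.3333k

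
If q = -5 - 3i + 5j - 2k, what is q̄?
-5 + 3i - 5j + 2k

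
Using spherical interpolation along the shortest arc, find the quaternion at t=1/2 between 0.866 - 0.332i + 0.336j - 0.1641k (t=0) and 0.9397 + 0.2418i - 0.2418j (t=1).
0.9933 - 0.0496i + 0.0518j - 0.0903k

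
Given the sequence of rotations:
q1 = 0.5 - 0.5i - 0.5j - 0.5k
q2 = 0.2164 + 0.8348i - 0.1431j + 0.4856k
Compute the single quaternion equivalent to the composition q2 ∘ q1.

q2 · q1 = 0.6968 + 0.6236i - 0.0052j - 0.3543k
0.6968 + 0.6236i - 0.0052j - 0.3543k


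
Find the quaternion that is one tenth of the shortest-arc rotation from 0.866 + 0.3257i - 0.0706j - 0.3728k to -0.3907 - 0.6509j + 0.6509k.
0.853 + 0.3033i + 0.0116j - 0.4246k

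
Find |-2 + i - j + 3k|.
√15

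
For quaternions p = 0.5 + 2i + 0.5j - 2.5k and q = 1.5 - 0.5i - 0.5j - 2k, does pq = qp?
No: pq = -3 + 0.5i + 5.75j - 5.5k ≠ -3 + 5i - 4.75j - 4k = qp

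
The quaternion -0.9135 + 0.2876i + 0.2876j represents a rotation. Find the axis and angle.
axis = (√2/2, √2/2, 0), θ = 312°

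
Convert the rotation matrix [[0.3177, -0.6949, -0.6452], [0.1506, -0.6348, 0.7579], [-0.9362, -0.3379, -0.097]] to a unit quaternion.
-0.3827 + 0.7158i - 0.1901j - 0.5523k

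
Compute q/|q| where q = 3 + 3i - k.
0.6882 + 0.6882i - 0.2294k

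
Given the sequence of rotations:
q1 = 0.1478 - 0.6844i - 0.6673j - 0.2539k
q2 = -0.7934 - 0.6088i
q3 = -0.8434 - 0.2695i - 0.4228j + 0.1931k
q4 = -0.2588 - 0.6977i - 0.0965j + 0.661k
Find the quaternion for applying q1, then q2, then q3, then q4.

q2 · q1 = -0.5339 + 0.453i + 0.3749j + 0.6077k
q3 · q2 · q1 = 0.6135 - 0.5675i + 0.1608j - 0.5251k
q4 · q3 · q2 · q1 = -0.1921 - 0.3368i - 0.8423j + 0.3745k
-0.1921 - 0.3368i - 0.8423j + 0.3745k


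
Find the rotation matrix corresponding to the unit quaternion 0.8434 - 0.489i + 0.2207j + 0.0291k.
[[0.9009, -0.2649, 0.3438], [-0.1668, 0.5201, 0.8377], [-0.4007, -0.812, 0.4243]]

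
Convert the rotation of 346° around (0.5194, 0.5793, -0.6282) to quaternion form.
-0.9925 + 0.0633i + 0.0706j - 0.0766k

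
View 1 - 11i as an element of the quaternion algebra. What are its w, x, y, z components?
1 - 11i + 0j + 0k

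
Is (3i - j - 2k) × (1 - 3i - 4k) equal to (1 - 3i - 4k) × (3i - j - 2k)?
No: pq = 1 + 7i + 17j - 5k ≠ 1 - i - 19j + k = qp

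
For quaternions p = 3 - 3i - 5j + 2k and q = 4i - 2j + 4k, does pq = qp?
No: pq = -6 - 4i + 14j + 38k ≠ -6 + 28i - 26j - 14k = qp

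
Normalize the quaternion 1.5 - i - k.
0.7276 - 0.4851i - 0.4851k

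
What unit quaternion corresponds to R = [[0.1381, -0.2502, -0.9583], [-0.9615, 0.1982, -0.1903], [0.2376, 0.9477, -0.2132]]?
0.5299 + 0.5369i - 0.5642j - 0.3356k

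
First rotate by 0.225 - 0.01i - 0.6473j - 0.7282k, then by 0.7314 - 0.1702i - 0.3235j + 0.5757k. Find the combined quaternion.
0.3727 + 0.5626i - 0.6759j - 0.2961k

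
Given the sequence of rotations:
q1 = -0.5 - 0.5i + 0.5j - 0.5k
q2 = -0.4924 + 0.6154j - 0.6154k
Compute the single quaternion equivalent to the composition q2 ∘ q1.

q2 · q1 = -0.3692 + 0.2462i - 0.2462j + 0.8616k
-0.3692 + 0.2462i - 0.2462j + 0.8616k


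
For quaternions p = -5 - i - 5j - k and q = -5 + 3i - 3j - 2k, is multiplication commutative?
No: pq = 11 - 3i + 35j + 33k ≠ 11 - 17i + 45j - 3k = qp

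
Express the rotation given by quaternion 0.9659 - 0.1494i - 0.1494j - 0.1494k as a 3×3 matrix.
[[0.9107, 0.3333, -0.244], [-0.244, 0.9107, 0.3333], [0.3333, -0.244, 0.9107]]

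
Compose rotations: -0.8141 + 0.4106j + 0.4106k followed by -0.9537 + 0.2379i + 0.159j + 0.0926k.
0.6731 - 0.1664i - 0.6187j - 0.3693k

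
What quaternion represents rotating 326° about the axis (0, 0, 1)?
-0.9563 + 0.2924k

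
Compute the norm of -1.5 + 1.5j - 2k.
2.915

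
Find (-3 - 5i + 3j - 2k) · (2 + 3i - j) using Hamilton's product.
12 - 21i + 3j - 8k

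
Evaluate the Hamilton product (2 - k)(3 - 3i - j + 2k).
8 - 7i + j + k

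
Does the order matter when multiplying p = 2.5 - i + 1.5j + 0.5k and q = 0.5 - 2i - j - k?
Yes: pq = 1.25 - 6.5i - 3.75j + 1.75k ≠ 1.25 - 4.5i + 0.25j - 6.25k = qp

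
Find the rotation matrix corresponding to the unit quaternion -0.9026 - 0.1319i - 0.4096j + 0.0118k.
[[0.6642, 0.1294, 0.7363], [0.0868, 0.9649, -0.2478], [-0.7425, 0.2284, 0.6297]]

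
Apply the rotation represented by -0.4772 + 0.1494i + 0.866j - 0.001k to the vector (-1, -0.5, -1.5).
(1.611, -0.949, 0.063)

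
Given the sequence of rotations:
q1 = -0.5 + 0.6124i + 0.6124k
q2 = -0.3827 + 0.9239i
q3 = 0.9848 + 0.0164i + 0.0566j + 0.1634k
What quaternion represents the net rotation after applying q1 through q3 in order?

q2 · q1 = -0.3744 - 0.6963i - 0.5658j - 0.2344k
q3 · q2 · q1 = -0.287 - 0.6127i - 0.6883j - 0.2619k
-0.287 - 0.6127i - 0.6883j - 0.2619k


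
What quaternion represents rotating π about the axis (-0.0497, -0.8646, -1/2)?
-0.0497i - 0.8646j - 0.5k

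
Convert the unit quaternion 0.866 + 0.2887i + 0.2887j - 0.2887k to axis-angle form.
axis = (√3/3, √3/3, -√3/3), θ = π/3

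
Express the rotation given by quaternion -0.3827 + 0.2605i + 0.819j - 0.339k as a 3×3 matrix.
[[-0.5714, 0.1672, -0.8035], [0.6862, 0.6344, -0.3559], [0.4502, -0.7547, -0.4772]]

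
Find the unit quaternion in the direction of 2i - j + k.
0.8165i - 0.4082j + 0.4082k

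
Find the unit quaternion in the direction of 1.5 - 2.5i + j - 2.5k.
0.378 - 0.6299i + 0.252j - 0.6299k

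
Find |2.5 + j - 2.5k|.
3.674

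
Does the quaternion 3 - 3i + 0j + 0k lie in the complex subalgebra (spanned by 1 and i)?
Yes. The quaternion 3 - 3i has j- and k-coefficients y = z = 0, so it lies in the complex subalgebra spanned by 1 and i.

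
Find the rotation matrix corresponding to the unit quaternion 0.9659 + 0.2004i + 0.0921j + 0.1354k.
[[0.9464, -0.2247, 0.2322], [0.2985, 0.883, -0.3622], [-0.1237, 0.4121, 0.9027]]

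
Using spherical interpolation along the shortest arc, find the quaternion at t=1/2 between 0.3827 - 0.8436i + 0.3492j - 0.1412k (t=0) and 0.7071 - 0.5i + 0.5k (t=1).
0.6051 - 0.746i + 0.1939j + 0.1992k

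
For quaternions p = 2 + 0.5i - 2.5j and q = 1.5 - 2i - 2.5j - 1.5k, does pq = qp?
No: pq = -2.25 + 0.5i - 8j - 9.25k ≠ -2.25 - 7i - 9.5j + 3.25k = qp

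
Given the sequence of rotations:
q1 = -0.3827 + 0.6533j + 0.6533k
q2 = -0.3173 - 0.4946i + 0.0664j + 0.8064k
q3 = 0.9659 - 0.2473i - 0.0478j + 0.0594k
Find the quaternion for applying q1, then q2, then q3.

q2 · q1 = -0.4488 - 0.2942i + 0.0904j - 0.839k
q3 · q2 · q1 = -0.4521 - 0.1384i - 0.1162j - 0.8735k
-0.4521 - 0.1384i - 0.1162j - 0.8735k


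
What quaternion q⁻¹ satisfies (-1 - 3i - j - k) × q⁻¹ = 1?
-0.0833 + 0.25i + 0.0833j + 0.0833k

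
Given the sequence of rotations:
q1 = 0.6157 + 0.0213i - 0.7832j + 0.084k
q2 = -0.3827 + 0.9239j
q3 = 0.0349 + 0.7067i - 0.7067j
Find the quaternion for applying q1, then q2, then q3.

q2 · q1 = 0.488 + 0.0695i + 0.8686j - 0.0518k
q3 · q2 · q1 = 0.5818 + 0.3839i - 0.2779j + 0.6611k
0.5818 + 0.3839i - 0.2779j + 0.6611k


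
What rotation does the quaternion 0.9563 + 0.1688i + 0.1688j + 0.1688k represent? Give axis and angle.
axis = (√3/3, √3/3, √3/3), θ = 34°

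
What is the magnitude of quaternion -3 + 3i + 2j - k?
√23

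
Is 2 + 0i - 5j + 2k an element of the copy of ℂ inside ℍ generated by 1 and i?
No. The quaternion 2 - 5j + 2k has j-coefficient y = -5 and k-coefficient z = 2, not both zero, so it does not lie in the complex subalgebra spanned by 1 and i.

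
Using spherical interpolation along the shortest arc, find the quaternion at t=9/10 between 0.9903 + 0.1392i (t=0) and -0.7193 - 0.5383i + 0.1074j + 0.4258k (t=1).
0.7634 + 0.5065i - 0.0981j - 0.3888k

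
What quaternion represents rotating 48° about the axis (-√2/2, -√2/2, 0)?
0.9135 - 0.2876i - 0.2876j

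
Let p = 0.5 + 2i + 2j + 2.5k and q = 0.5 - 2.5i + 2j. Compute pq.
1.25 - 5.25i - 4.25j + 10.25k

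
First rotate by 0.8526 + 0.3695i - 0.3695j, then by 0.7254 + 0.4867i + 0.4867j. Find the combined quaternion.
0.6185 + 0.683i + 0.1469j - 0.3597k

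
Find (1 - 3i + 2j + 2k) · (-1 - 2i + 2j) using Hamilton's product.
-11 - 3i - 4j - 4k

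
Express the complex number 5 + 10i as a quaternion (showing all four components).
5 + 10i + 0j + 0k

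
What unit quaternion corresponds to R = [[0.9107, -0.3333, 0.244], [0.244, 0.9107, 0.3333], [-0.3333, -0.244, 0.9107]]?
0.9659 - 0.1494i + 0.1494j + 0.1494k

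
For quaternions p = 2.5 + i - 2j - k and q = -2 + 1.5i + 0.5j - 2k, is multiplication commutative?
No: pq = -7.5 + 6.25i + 5.75j + 0.5k ≠ -7.5 - 2.75i + 4.75j - 6.5k = qp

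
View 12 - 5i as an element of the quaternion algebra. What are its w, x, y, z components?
12 - 5i + 0j + 0k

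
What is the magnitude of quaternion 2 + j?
√5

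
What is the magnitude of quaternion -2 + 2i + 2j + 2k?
4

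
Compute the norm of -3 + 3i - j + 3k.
√28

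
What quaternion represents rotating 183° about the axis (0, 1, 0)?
-0.0262 + 0.9997j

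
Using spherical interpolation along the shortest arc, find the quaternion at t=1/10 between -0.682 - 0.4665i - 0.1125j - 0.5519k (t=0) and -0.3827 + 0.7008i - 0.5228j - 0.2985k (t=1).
-0.7144 - 0.3515i - 0.1834j - 0.5766k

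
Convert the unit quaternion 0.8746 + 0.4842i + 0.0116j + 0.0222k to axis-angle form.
axis = (0.9987, 0.0239, 0.0458), θ = 58°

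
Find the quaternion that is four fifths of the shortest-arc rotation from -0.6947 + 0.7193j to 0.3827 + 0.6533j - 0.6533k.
0.1556 + 0.7905j - 0.5924k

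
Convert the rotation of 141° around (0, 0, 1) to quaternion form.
0.3338 + 0.9426k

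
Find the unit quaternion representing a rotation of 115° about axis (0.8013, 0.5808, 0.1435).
0.5373 + 0.6758i + 0.4898j + 0.121k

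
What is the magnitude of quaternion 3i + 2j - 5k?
√38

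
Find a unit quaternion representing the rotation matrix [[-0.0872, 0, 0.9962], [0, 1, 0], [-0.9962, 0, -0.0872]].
0.6756 + 0.7373j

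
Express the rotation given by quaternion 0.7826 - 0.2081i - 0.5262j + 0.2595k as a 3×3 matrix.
[[0.3115, -0.1872, -0.9316], [0.6252, 0.7787, 0.0526], [0.7156, -0.5988, 0.3596]]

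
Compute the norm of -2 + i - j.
√6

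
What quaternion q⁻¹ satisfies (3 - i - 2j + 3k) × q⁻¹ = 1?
0.1304 + 0.0435i + 0.087j - 0.1304k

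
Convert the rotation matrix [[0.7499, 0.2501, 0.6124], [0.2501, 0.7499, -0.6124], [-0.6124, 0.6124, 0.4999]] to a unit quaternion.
0.866 + 0.3536i + 0.3536j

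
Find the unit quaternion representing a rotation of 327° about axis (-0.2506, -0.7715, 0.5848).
-0.9588 - 0.0712i - 0.2191j + 0.1661k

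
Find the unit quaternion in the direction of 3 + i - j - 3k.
0.6708 + 0.2236i - 0.2236j - 0.6708k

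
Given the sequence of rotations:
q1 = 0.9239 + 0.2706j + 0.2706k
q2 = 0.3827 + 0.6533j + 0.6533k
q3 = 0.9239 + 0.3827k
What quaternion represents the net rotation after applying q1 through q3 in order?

q2 · q1 = 0.7071j + 0.7071k
q3 · q2 · q1 = -0.2706 - 0.2706i + 0.6533j + 0.6533k
-0.2706 - 0.2706i + 0.6533j + 0.6533k


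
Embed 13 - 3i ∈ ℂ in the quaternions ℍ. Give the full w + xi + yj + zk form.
13 - 3i + 0j + 0k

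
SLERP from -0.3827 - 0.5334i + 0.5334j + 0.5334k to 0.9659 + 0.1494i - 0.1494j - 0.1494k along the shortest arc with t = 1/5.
-0.5447 - 0.4842i + 0.4842j + 0.4842k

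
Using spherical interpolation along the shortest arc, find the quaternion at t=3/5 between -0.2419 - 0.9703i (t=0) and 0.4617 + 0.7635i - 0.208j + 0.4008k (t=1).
-0.3872 - 0.8785i + 0.129j - 0.2485k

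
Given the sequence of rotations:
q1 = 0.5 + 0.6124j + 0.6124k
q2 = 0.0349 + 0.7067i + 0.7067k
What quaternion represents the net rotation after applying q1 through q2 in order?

q2 · q1 = -0.4153 - 0.0794i - 0.4114j + 0.8075k
-0.4153 - 0.0794i - 0.4114j + 0.8075k


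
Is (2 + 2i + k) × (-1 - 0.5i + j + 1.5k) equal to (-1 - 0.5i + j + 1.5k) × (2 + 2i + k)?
No: pq = -2.5 - 4i - 1.5j + 4k ≠ -2.5 - 2i + 5.5j = qp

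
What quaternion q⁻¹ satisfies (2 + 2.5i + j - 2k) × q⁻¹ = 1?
0.1311 - 0.1639i - 0.0656j + 0.1311k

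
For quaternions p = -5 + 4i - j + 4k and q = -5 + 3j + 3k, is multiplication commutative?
No: pq = 16 - 35i - 22j - 23k ≠ 16 - 5i + 2j - 47k = qp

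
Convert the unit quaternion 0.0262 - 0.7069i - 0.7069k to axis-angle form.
axis = (-√2/2, 0, -√2/2), θ = 177°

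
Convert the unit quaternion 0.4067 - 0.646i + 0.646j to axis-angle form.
axis = (-√2/2, √2/2, 0), θ = 132°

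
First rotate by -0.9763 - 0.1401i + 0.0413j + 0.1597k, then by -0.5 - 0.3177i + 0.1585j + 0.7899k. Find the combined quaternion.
0.3109 + 0.3729i - 0.2353j - 0.8419k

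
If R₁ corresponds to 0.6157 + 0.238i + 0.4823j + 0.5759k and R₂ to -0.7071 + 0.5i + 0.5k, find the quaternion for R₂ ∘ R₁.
-0.8423 - 0.1016i - 0.51j + 0.1418k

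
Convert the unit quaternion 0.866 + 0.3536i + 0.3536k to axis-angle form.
axis = (√2/2, 0, √2/2), θ = π/3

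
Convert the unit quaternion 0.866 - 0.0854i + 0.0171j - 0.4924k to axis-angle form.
axis = (-0.1708, 0.0342, -0.9847), θ = π/3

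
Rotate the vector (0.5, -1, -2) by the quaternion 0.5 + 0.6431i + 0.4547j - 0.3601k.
(-0.764, 2.14, -0.293)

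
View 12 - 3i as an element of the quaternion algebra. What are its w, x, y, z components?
12 - 3i + 0j + 0k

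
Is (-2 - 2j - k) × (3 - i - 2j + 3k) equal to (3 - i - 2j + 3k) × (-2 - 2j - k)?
No: pq = -7 - 6i - j - 11k ≠ -7 + 10i - 3j - 7k = qp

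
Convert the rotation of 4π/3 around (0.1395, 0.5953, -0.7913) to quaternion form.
-0.5 + 0.1208i + 0.5155j - 0.6853k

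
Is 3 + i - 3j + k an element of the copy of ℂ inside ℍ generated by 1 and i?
No. The quaternion 3 + i - 3j + k has j-coefficient y = -3 and k-coefficient z = 1, not both zero, so it does not lie in the complex subalgebra spanned by 1 and i.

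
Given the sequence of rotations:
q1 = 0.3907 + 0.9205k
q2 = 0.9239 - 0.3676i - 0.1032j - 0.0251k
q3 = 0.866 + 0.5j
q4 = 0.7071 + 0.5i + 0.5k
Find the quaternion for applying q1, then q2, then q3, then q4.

q2 · q1 = 0.3841 - 0.2386i + 0.2981j + 0.8406k
q3 · q2 · q1 = 0.1836 + 0.2137i + 0.4502j + 0.8473k
q4 · q3 · q2 · q1 = -0.4007 + 0.0178i + 0.0015j + 0.916k
-0.4007 + 0.0178i + 0.0015j + 0.916k


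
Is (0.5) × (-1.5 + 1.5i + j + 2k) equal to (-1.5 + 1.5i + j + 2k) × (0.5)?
Yes: pq = qp = -0.75 + 0.75i + 0.5j + k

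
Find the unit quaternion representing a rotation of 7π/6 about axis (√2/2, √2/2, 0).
-0.2588 + 0.683i + 0.683j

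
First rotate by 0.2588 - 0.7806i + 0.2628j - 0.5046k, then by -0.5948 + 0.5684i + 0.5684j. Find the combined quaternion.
0.1404 + 0.3246i + 0.2776j + 0.8932k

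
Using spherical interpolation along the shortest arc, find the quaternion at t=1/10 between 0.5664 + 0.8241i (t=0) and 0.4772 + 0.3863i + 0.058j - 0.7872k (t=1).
0.5806 + 0.809i + 0.0067j - 0.0915k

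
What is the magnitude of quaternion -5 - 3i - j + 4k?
√51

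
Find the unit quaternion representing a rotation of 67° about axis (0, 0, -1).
0.8339 - 0.5519k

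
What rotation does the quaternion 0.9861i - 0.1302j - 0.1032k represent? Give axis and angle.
axis = (0.9861, -0.1302, -0.1032), θ = π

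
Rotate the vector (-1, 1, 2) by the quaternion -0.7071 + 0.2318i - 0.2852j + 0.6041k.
(1.981, 1.116, 0.911)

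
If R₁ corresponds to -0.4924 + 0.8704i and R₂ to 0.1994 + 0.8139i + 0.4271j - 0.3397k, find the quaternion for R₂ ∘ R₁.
-0.8066 - 0.2272i - 0.506j - 0.2045k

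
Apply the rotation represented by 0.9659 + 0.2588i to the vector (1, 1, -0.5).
(1, 1.116, 0.067)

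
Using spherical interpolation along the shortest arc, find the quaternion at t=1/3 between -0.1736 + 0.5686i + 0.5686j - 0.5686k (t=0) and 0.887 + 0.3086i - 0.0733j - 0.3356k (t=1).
0.2633 + 0.6044i + 0.4301j - 0.6167k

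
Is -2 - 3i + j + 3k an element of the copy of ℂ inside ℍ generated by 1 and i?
No. The quaternion -2 - 3i + j + 3k has j-coefficient y = 1 and k-coefficient z = 3, not both zero, so it does not lie in the complex subalgebra spanned by 1 and i.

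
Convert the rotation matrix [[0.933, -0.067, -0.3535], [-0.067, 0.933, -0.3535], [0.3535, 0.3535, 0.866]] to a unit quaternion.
0.9659 + 0.183i - 0.183j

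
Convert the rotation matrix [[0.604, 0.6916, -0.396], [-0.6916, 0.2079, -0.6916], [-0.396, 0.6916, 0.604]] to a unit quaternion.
0.7772 + 0.445i - 0.445k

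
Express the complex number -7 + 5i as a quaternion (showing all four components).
-7 + 5i + 0j + 0k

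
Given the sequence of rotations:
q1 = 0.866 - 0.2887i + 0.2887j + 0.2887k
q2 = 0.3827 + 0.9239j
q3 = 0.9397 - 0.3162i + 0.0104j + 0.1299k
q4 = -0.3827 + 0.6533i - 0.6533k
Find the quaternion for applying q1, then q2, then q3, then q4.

q2 · q1 = 0.0647 + 0.1562i + 0.9106j + 0.3772k
q3 · q2 · q1 = 0.0517 + 0.012i + 0.9959j + 0.0733k
q4 · q3 · q2 · q1 = 0.0203 + 0.6798i - 0.4369j + 0.5888k
0.0203 + 0.6798i - 0.4369j + 0.5888k


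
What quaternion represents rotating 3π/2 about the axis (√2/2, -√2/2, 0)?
-0.7071 + 0.5i - 0.5j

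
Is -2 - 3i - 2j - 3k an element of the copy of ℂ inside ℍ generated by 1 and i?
No. The quaternion -2 - 3i - 2j - 3k has j-coefficient y = -2 and k-coefficient z = -3, not both zero, so it does not lie in the complex subalgebra spanned by 1 and i.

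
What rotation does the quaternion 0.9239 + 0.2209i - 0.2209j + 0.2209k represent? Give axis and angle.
axis = (√3/3, -√3/3, √3/3), θ = π/4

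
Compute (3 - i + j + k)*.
3 + i - j - k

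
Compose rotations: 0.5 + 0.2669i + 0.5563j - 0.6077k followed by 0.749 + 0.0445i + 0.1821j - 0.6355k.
-0.1249 + 0.465i + 0.3651j - 0.7968k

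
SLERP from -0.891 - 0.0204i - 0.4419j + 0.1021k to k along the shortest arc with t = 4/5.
-0.2593 - 0.0059i - 0.1286j + 0.9572k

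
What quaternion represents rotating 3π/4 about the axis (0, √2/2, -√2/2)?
0.3827 + 0.6533j - 0.6533k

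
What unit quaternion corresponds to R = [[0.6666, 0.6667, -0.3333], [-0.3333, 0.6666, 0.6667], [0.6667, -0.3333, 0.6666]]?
0.866 - 0.2887i - 0.2887j - 0.2887k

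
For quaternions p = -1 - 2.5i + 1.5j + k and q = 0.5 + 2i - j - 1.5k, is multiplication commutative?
No: pq = 7.5 - 4.5i + 1.5k ≠ 7.5 - 2i + 3.5j + 2.5k = qp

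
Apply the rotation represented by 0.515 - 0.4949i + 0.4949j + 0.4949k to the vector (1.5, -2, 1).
(2.05, 0.989, -1.439)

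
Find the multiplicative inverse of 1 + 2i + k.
0.1667 - 0.3333i - 0.1667k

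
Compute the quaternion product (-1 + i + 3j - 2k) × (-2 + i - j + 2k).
8 + i - 9j - 2k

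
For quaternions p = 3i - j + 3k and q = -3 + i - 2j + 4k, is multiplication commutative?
No: pq = -17 - 7i - 6j - 14k ≠ -17 - 11i + 12j - 4k = qp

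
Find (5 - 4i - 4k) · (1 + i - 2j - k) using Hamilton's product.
5 - 7i - 18j - k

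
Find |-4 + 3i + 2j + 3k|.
√38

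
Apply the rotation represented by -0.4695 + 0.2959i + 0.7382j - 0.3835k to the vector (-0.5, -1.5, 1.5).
(-1.303, -1.627, 0.635)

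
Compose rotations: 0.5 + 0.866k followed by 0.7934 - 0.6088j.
0.3967 - 0.5272i - 0.3044j + 0.6871k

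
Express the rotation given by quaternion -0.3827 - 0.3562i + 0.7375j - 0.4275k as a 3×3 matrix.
[[-0.4533, -0.8526, -0.2599], [-0.1982, 0.3807, -0.9032], [0.869, -0.3579, -0.3416]]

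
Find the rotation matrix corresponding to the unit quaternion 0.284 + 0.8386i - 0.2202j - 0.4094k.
[[0.5678, -0.1368, -0.8117], [-0.6019, -0.7417, -0.296], [-0.5616, 0.6566, -0.5035]]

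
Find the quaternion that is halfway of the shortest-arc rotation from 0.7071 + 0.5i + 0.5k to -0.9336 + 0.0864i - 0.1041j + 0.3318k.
0.9631 + 0.2428i + 0.0611j + 0.0987k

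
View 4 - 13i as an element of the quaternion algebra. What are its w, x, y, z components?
4 - 13i + 0j + 0k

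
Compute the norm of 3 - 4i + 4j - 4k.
√57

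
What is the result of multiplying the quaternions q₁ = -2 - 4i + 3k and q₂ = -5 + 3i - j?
22 + 17i + 11j - 11k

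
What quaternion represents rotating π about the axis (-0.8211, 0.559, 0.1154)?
-0.8211i + 0.559j + 0.1154k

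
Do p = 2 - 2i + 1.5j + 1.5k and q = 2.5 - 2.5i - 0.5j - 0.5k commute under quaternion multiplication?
No: pq = 1.5 - 10i - 2j + 7.5k ≠ 1.5 - 10i + 7.5j - 2k = qp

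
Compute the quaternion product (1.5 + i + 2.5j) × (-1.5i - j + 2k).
4 + 2.75i - 3.5j + 5.75k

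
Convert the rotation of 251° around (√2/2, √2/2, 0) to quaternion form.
-0.5807 + 0.5757i + 0.5757j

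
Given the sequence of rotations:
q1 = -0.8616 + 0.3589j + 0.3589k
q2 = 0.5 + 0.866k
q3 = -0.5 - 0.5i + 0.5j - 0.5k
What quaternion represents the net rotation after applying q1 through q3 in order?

q2 · q1 = -0.7416 - 0.3108i + 0.1794j - 0.5667k
q3 · q2 · q1 = -0.1577 + 0.3326i - 0.5885j + 0.7198k
-0.1577 + 0.3326i - 0.5885j + 0.7198k


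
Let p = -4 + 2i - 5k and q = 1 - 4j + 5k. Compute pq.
21 - 18i + 6j - 33k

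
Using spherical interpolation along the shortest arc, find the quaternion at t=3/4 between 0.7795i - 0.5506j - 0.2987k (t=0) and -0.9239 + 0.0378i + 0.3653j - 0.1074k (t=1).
0.8198 + 0.2421i - 0.5188j - 0.0103k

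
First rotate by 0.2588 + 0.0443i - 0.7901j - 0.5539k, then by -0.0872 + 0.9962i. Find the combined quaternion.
-0.0667 + 0.254i + 0.6207j - 0.7388k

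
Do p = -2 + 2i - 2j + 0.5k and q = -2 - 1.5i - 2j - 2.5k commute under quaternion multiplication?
No: pq = 4.25 + 5i + 12.25j - 3k ≠ 4.25 - 7i + 3.75j + 11k = qp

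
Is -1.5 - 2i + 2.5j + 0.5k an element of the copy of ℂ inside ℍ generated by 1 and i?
No. The quaternion -1.5 - 2i + 2.5j + 0.5k has j-coefficient y = 2.5 and k-coefficient z = 0.5, not both zero, so it does not lie in the complex subalgebra spanned by 1 and i.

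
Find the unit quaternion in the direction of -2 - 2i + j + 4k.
-0.4 - 0.4i + 0.2j + 0.8k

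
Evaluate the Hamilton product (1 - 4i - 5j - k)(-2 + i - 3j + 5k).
-8 - 19i + 26j + 24k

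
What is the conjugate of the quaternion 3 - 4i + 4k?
3 + 4i - 4k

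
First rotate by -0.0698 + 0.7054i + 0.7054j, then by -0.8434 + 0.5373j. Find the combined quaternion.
-0.3201 - 0.5949i - 0.6324j - 0.379k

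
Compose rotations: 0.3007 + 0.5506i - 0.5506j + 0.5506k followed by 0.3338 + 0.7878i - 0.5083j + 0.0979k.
-0.6672 + 0.1947i - 0.7165j + 0.0593k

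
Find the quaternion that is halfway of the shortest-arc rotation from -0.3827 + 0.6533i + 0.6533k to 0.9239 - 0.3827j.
-0.7941 + 0.3971i + 0.2326j + 0.3971k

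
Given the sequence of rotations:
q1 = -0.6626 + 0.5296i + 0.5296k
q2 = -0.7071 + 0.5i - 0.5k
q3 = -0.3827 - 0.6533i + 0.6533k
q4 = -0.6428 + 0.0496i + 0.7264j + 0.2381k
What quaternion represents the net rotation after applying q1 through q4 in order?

q2 · q1 = 0.4685 - 0.7058i - 0.5296j - 0.0432k
q3 · q2 · q1 = -0.6122 + 0.31i - 0.2866j + 0.6686k
q4 · q3 · q2 · q1 = 0.4271 + 0.3243i - 0.2198j - 0.8149k
0.4271 + 0.3243i - 0.2198j - 0.8149k


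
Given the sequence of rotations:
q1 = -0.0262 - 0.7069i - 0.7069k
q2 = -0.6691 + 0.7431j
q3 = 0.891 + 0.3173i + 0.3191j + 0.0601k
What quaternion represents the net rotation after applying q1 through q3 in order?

q2 · q1 = 0.0175 - 0.0523i - 0.0195j + 0.9983k
q3 · q2 · q1 = -0.0216 + 0.2787i - 0.3317j + 0.901k
-0.0216 + 0.2787i - 0.3317j + 0.901k


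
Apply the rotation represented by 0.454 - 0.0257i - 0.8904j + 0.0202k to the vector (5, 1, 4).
(-6.143, 1.268, 1.63)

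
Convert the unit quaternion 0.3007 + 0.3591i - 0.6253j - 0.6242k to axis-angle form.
axis = (0.3765, -0.6556, -0.6545), θ = 145°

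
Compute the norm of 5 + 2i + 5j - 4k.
√70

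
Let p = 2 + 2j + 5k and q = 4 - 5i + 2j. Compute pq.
4 - 20i - 13j + 30k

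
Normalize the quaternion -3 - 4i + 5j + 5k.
-0.3464 - 0.4619i + 0.5774j + 0.5774k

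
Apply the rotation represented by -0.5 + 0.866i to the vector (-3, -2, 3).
(-3, 3.598, 0.232)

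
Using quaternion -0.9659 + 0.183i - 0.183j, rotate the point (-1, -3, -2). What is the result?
(-1.439, -3.439, -0.318)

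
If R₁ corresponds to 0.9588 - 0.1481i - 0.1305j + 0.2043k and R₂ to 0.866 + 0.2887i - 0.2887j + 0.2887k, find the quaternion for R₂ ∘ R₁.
0.7764 + 0.1272i - 0.4916j + 0.3733k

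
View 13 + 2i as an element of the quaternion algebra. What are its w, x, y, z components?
13 + 2i + 0j + 0k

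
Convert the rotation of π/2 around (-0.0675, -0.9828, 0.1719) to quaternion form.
0.7071 - 0.0477i - 0.6949j + 0.1216k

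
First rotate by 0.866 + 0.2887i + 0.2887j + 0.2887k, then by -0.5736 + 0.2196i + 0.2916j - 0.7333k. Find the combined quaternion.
-0.4326 + 0.3205i - 0.1882j - 0.8214k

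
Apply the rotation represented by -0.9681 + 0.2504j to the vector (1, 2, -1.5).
(1.602, 2, -0.827)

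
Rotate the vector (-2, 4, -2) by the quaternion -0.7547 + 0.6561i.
(-2, -1.424, -4.239)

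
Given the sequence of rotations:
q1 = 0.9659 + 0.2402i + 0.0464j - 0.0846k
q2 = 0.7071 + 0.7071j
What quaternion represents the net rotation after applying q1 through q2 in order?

q2 · q1 = 0.6502 + 0.11i + 0.7158j - 0.2297k
0.6502 + 0.11i + 0.7158j - 0.2297k


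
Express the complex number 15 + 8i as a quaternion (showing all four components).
15 + 8i + 0j + 0k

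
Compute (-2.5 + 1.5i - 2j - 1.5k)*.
-2.5 - 1.5i + 2j + 1.5k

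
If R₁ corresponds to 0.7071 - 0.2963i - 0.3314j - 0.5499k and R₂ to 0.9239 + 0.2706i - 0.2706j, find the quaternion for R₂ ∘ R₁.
0.6438 + 0.0664i - 0.3487j - 0.6779k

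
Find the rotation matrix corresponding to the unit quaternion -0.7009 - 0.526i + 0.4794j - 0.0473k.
[[0.5359, -0.5706, -0.6223], [-0.438, 0.4422, -0.7827], [0.7218, 0.692, -0.013]]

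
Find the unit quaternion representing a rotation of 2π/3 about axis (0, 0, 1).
0.5 + 0.866k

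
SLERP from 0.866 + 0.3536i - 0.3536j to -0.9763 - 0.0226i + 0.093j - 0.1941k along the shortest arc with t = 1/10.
0.8867 + 0.323i - 0.3303j + 0.0202k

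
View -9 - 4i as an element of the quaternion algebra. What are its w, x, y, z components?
-9 - 4i + 0j + 0k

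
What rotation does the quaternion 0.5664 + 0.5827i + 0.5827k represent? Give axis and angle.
axis = (√2/2, 0, √2/2), θ = 111°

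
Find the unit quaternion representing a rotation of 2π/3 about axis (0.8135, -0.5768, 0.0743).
0.5 + 0.7045i - 0.4995j + 0.0643k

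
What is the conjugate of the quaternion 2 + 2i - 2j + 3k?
2 - 2i + 2j - 3k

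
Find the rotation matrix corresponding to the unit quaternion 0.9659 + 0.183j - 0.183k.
[[0.866, 0.3535, 0.3535], [-0.3535, 0.933, -0.067], [-0.3535, -0.067, 0.933]]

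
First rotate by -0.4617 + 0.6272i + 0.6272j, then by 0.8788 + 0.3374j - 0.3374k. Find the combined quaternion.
-0.6174 + 0.7628i + 0.1838j - 0.0558k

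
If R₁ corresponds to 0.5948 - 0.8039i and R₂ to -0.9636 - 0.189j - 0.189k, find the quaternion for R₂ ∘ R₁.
-0.5731 + 0.7746i + 0.0395j - 0.2644k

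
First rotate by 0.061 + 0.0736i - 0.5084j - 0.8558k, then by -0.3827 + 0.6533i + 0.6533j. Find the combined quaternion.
0.2607 - 0.5474i + 0.7935j - 0.0527k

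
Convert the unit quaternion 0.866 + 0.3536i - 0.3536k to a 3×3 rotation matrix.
[[0.7499, 0.6124, -0.2501], [-0.6124, 0.4999, -0.6124], [-0.2501, 0.6124, 0.7499]]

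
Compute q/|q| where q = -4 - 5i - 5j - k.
-0.4887 - 0.6108i - 0.6108j - 0.1222k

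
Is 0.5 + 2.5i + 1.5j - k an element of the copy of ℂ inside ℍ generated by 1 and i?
No. The quaternion 0.5 + 2.5i + 1.5j - k has j-coefficient y = 1.5 and k-coefficient z = -1, not both zero, so it does not lie in the complex subalgebra spanned by 1 and i.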